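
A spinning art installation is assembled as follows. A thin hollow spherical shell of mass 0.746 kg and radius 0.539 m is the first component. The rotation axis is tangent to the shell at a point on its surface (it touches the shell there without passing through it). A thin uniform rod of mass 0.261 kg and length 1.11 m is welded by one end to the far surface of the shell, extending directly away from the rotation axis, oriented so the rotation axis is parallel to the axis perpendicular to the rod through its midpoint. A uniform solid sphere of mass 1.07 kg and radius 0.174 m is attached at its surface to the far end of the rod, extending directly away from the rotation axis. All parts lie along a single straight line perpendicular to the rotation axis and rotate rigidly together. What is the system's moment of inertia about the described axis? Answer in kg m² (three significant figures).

7.07

Spherical shell: I_cm = (2/3)MR² = (2/3)(0.746)(0.539)² = 0.14449 kg m²; centre at d = 0.539 m, so I = I_cm + Md² gives I = 0.14449 + (0.746)(0.539)² = 0.36121 kg m².
Thin rod: I_cm = (1/12)ML² = (1/12)(0.261)(1.11)² = 0.026798 kg m²; centre at d = 0.539 + 0.539 + 0.555 = 1.633 m, so I = I_cm + Md² gives I = 0.026798 + (0.261)(1.633)² = 0.7228 kg m².
Solid sphere: I_cm = (2/5)MR² = (2/5)(1.07)(0.174)² = 0.012958 kg m²; centre at d = 0.539 + 0.539 + 0.555 + 0.555 + 0.174 = 2.362 m, so I = I_cm + Md² gives I = 0.012958 + (1.07)(2.362)² = 5.9825 kg m².
Total I = 0.36121 + 0.7228 + 5.9825 = 7.0666 kg m².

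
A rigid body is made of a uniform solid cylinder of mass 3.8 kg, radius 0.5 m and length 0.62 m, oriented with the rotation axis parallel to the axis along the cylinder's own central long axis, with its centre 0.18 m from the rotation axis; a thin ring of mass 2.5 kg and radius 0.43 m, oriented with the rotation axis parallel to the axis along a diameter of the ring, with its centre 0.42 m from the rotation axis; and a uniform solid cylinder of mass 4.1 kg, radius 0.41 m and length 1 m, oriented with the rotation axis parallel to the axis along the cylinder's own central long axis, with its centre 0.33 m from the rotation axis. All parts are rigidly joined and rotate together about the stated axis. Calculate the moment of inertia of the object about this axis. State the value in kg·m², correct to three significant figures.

2.06

Solid cylinder: I_cm = (1/2)MR² = (1/2)(3.8)(0.5)² = 0.475 kg·m²; centre at d = 0.18 m, so I = I_cm + Md² gives I = 0.475 + (3.8)(0.18)² = 0.59812 kg·m².
Thin ring: I_cm = (1/2)MR² = (1/2)(2.5)(0.43)² = 0.23112 kg·m²; centre at d = 0.42 m, so I = I_cm + Md² gives I = 0.23112 + (2.5)(0.42)² = 0.67212 kg·m².
Solid cylinder: I_cm = (1/2)MR² = (1/2)(4.1)(0.41)² = 0.3446 kg·m²; centre at d = 0.33 m, so I = I_cm + Md² gives I = 0.3446 + (4.1)(0.33)² = 0.79109 kg·m².
Total I = 0.59812 + 0.67212 + 0.79109 = 2.0613 kg·m².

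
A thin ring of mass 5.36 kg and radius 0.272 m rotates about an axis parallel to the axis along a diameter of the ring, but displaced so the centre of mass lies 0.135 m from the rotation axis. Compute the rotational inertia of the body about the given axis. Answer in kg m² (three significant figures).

I_cm = (1/2)MR² = (1/2)(5.36)(0.272)² = 0.19828 kg m²; centre at d = 0.135 m, so the parallel axis theorem gives I = 0.19828 + (5.36)(0.135)² = 0.29596 kg m².

0.296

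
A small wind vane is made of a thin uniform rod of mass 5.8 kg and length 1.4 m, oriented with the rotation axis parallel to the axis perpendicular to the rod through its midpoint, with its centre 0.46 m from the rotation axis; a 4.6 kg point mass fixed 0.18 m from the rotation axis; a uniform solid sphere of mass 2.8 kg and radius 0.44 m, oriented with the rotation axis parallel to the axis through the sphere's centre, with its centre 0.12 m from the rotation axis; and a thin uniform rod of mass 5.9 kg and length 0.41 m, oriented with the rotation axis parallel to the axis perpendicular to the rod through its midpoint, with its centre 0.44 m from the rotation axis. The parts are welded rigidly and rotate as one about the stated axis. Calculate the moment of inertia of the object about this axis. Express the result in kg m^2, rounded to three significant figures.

3.81

Thin rod: I_cm = (1/12)ML² = (1/12)(5.8)(1.4)² = 0.94733 kg m^2; centre at d = 0.46 m, so the parallel axis theorem gives I = 0.94733 + (5.8)(0.46)² = 2.1746 kg m^2.
Point mass: I_cm = 0; centre at d = 0.18 m, so the parallel axis theorem gives I = 0 + (4.6)(0.18)² = 0.14904 kg m^2.
Solid sphere: I_cm = (2/5)MR² = (2/5)(2.8)(0.44)² = 0.21683 kg m^2; centre at d = 0.12 m, so the parallel axis theorem gives I = 0.21683 + (2.8)(0.12)² = 0.25715 kg m^2.
Thin rod: I_cm = (1/12)ML² = (1/12)(5.9)(0.41)² = 0.082649 kg m^2; centre at d = 0.44 m, so the parallel axis theorem gives I = 0.082649 + (5.9)(0.44)² = 1.2249 kg m^2.
Total I = 2.1746 + 0.14904 + 0.25715 + 1.2249 = 3.8057 kg m^2.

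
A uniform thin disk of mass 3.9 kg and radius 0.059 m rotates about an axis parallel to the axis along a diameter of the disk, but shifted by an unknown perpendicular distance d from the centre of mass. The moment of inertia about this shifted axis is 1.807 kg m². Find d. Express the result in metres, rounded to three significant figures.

About the centre-of-mass axis, I_cm = (1/4)MR² = (1/4)(3.9)(0.059)² = 0.003394 kg m².
Parallel axis theorem: I = I_cm + Md², so Md² = 1.807 − 0.003394 = 1.8036 kg m².
d = √(1.8036 / 3.9) = 0.68005 m.

0.680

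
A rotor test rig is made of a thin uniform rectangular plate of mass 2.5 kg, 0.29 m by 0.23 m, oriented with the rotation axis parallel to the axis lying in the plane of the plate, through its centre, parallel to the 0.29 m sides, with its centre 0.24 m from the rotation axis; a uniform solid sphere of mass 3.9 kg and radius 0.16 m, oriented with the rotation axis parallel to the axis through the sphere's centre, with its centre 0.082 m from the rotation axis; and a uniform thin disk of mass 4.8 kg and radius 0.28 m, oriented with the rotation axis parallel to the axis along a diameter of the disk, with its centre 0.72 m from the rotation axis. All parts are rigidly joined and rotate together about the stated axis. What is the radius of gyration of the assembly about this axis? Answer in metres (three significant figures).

Rectangular plate: I_cm = (1/12)Mb² = (1/12)(2.5)(0.23)² = 0.011021 kg m^2; centre at d = 0.24 m, so the parallel axis theorem gives I = 0.011021 + (2.5)(0.24)² = 0.15502 kg m^2.
Solid sphere: I_cm = (2/5)MR² = (2/5)(3.9)(0.16)² = 0.039936 kg m^2; centre at d = 0.082 m, so the parallel axis theorem gives I = 0.039936 + (3.9)(0.082)² = 0.06616 kg m^2.
Thin disk: I_cm = (1/4)MR² = (1/4)(4.8)(0.28)² = 0.09408 kg m^2; centre at d = 0.72 m, so the parallel axis theorem gives I = 0.09408 + (4.8)(0.72)² = 2.5824 kg m^2.
Total I = 2.8036 kg m^2; total mass M = 11.2 kg.
k = √(I/M) = √(2.8036/11.2) = 0.50032 m.

0.500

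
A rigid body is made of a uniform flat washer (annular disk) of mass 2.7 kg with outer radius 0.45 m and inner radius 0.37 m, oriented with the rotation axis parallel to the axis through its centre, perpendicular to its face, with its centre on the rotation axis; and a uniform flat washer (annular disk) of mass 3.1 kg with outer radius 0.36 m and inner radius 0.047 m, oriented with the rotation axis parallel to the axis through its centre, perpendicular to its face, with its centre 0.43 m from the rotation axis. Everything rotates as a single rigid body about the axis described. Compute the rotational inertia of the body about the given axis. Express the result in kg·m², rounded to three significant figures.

Annular disk: I_cm = (1/2)M(R²+r²) = (1/2)(2.7)[(0.45)² + (0.37)²] = 0.45819 kg·m²; axis through the centre, so I = 0.45819 kg·m².
Annular disk: I_cm = (1/2)M(R²+r²) = (1/2)(3.1)[(0.36)² + (0.047)²] = 0.2043 kg·m²; centre at d = 0.43 m, so I = I_cm + Md² gives I = 0.2043 + (3.1)(0.43)² = 0.77749 kg·m².
Total I = 0.45819 + 0.77749 = 1.2357 kg·m².

1.24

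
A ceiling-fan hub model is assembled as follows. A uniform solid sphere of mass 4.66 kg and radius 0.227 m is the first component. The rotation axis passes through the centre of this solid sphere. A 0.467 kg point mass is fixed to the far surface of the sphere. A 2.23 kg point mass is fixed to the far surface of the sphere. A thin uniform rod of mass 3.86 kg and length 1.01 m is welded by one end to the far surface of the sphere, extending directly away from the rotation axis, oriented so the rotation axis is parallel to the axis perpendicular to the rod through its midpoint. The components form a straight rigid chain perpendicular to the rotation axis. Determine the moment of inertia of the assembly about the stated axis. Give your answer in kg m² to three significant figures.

Solid sphere: I_cm = (2/5)MR² = (2/5)(4.66)(0.227)² = 0.09605 kg m²; axis through the centre, so I = 0.09605 kg m².
Point mass: I_cm = 0; centre at d = 0.227 m, so the parallel axis theorem gives I = 0 + (0.467)(0.227)² = 0.024064 kg m².
Point mass: I_cm = 0; centre at d = 0.227 m, so the parallel axis theorem gives I = 0 + (2.23)(0.227)² = 0.11491 kg m².
Thin rod: I_cm = (1/12)ML² = (1/12)(3.86)(1.01)² = 0.32813 kg m²; centre at d = 0.227 + 0.505 = 0.732 m, so the parallel axis theorem gives I = 0.32813 + (3.86)(0.732)² = 2.3964 kg m².
Total I = 0.09605 + 0.024064 + 0.11491 + 2.3964 = 2.6314 kg m².

2.63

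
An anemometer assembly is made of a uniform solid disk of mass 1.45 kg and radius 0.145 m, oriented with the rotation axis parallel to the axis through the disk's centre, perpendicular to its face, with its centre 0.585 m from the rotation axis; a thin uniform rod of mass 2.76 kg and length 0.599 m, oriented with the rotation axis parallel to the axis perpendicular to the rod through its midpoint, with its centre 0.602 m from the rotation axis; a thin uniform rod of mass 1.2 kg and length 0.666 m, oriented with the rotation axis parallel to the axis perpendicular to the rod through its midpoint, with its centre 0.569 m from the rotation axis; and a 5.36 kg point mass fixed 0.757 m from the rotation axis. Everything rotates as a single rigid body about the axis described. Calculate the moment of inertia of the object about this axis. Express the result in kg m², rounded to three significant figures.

Solid disk: I_cm = (1/2)MR² = (1/2)(1.45)(0.145)² = 0.015243 kg m²; centre at d = 0.585 m, so I = I_cm + Md² gives I = 0.015243 + (1.45)(0.585)² = 0.51147 kg m².
Thin rod: I_cm = (1/12)ML² = (1/12)(2.76)(0.599)² = 0.082524 kg m²; centre at d = 0.602 m, so I = I_cm + Md² gives I = 0.082524 + (2.76)(0.602)² = 1.0828 kg m².
Thin rod: I_cm = (1/12)ML² = (1/12)(1.2)(0.666)² = 0.044356 kg m²; centre at d = 0.569 m, so I = I_cm + Md² gives I = 0.044356 + (1.2)(0.569)² = 0.43287 kg m².
Point mass: I_cm = 0; centre at d = 0.757 m, so I = I_cm + Md² gives I = 0 + (5.36)(0.757)² = 3.0715 kg m².
Total I = 0.51147 + 1.0828 + 0.43287 + 3.0715 = 5.0986 kg m².

5.10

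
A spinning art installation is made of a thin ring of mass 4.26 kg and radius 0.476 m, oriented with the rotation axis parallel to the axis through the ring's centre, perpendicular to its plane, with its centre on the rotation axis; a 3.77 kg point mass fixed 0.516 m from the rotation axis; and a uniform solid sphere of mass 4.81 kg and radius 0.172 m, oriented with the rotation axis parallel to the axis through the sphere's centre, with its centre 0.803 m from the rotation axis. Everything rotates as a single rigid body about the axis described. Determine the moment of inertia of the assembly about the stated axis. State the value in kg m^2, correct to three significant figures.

5.13

Thin ring: I_cm = MR² = (4.26)(0.476)² = 0.96521 kg m^2; axis through the centre, so I = 0.96521 kg m^2.
Point mass: I_cm = 0; centre at d = 0.516 m, so the parallel axis theorem gives I = 0 + (3.77)(0.516)² = 1.0038 kg m^2.
Solid sphere: I_cm = (2/5)MR² = (2/5)(4.81)(0.172)² = 0.05692 kg m^2; centre at d = 0.803 m, so the parallel axis theorem gives I = 0.05692 + (4.81)(0.803)² = 3.1585 kg m^2.
Total I = 0.96521 + 1.0038 + 3.1585 = 5.1274 kg m^2.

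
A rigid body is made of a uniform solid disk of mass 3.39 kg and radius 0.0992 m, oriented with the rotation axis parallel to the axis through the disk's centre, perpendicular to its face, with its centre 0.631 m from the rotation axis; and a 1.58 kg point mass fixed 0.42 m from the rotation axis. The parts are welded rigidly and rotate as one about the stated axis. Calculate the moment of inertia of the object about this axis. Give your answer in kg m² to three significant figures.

Solid disk: I_cm = (1/2)MR² = (1/2)(3.39)(0.0992)² = 0.01668 kg m²; centre at d = 0.631 m, so I = I_cm + Md² gives I = 0.01668 + (3.39)(0.631)² = 1.3664 kg m².
Point mass: I_cm = 0; centre at d = 0.42 m, so I = I_cm + Md² gives I = 0 + (1.58)(0.42)² = 0.27871 kg m².
Total I = 1.3664 + 0.27871 = 1.6452 kg m².

1.65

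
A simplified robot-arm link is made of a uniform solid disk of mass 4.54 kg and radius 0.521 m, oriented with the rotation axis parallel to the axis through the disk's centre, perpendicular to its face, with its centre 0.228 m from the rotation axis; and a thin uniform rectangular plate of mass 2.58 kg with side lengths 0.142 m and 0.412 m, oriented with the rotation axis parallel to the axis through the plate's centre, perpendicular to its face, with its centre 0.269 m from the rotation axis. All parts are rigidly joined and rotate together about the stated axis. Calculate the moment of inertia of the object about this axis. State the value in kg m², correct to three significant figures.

1.08

Solid disk: I_cm = (1/2)MR² = (1/2)(4.54)(0.521)² = 0.61617 kg m²; centre at d = 0.228 m, so the parallel axis theorem gives I = 0.61617 + (4.54)(0.228)² = 0.85218 kg m².
Rectangular plate: I_cm = (1/12)M(a²+b²) = (1/12)(2.58)[(0.142)² + (0.412)²] = 0.04083 kg m²; centre at d = 0.269 m, so the parallel axis theorem gives I = 0.04083 + (2.58)(0.269)² = 0.22752 kg m².
Total I = 0.85218 + 0.22752 = 1.0797 kg m².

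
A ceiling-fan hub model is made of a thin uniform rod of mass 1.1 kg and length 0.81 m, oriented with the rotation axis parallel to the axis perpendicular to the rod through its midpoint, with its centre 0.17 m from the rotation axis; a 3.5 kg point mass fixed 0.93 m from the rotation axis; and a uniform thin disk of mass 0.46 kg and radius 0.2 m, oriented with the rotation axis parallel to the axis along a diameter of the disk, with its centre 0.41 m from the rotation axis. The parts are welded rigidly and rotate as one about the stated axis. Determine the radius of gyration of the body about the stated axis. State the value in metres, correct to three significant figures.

Thin rod: I_cm = (1/12)ML² = (1/12)(1.1)(0.81)² = 0.060143 kg·m²; centre at d = 0.17 m, so the parallel axis theorem gives I = 0.060143 + (1.1)(0.17)² = 0.091933 kg·m².
Point mass: I_cm = 0; centre at d = 0.93 m, so the parallel axis theorem gives I = 0 + (3.5)(0.93)² = 3.0272 kg·m².
Thin disk: I_cm = (1/4)MR² = (1/4)(0.46)(0.2)² = 0.0046 kg·m²; centre at d = 0.41 m, so the parallel axis theorem gives I = 0.0046 + (0.46)(0.41)² = 0.081926 kg·m².
Total I = 3.201 kg·m²; total mass M = 5.06 kg.
k = √(I/M) = √(3.201/5.06) = 0.79537 m.

0.795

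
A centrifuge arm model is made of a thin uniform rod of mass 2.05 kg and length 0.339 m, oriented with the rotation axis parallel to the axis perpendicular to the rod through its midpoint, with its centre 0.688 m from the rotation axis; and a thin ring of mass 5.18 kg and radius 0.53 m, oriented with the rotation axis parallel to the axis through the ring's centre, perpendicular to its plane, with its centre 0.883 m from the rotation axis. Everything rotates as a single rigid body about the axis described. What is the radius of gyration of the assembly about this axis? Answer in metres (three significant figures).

0.947

Thin rod: I_cm = (1/12)ML² = (1/12)(2.05)(0.339)² = 0.019632 kg·m²; centre at d = 0.688 m, so the parallel axis theorem gives I = 0.019632 + (2.05)(0.688)² = 0.98999 kg·m².
Thin ring: I_cm = MR² = (5.18)(0.53)² = 1.4551 kg·m²; centre at d = 0.883 m, so the parallel axis theorem gives I = 1.4551 + (5.18)(0.883)² = 5.4939 kg·m².
Total I = 6.4838 kg·m²; total mass M = 7.23 kg.
k = √(I/M) = √(6.4838/7.23) = 0.94699 m.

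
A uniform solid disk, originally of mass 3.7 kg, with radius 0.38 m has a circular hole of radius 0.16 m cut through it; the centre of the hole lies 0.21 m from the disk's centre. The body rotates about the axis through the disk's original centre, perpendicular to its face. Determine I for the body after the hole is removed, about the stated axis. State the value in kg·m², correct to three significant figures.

Unpierced body about its centre: I₀ = (1/2)MR² = (1/2)(3.7)(0.38)² = 0.26714 kg·m².
The removed disk has mass m = M·(r/R)² = (3.7)(0.16/0.38)² = 0.65596 kg (same uniform areal density).
Its moment of inertia about the rotation axis (parallel-axis theorem): I_hole = (1/2)mr² + md² = (1/2)(0.65596)(0.16)² + (0.65596)(0.21)² = 0.037324 kg·m².
Treating the hole as negative mass, I = I₀ − I_hole = 0.26714 − 0.037324 = 0.22982 kg·m².

0.230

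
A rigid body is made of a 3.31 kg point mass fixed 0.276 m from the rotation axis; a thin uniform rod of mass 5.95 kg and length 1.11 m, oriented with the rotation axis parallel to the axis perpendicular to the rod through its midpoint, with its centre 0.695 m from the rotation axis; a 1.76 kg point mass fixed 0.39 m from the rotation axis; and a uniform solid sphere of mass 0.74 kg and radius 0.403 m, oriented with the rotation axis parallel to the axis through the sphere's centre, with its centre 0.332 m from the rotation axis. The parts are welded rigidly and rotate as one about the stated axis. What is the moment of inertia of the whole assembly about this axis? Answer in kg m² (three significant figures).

Point mass: I_cm = 0; centre at d = 0.276 m, so I = I_cm + Md² gives I = 0 + (3.31)(0.276)² = 0.25214 kg m².
Thin rod: I_cm = (1/12)ML² = (1/12)(5.95)(1.11)² = 0.61092 kg m²; centre at d = 0.695 m, so I = I_cm + Md² gives I = 0.61092 + (5.95)(0.695)² = 3.4849 kg m².
Point mass: I_cm = 0; centre at d = 0.39 m, so I = I_cm + Md² gives I = 0 + (1.76)(0.39)² = 0.2677 kg m².
Solid sphere: I_cm = (2/5)MR² = (2/5)(0.74)(0.403)² = 0.048073 kg m²; centre at d = 0.332 m, so I = I_cm + Md² gives I = 0.048073 + (0.74)(0.332)² = 0.12964 kg m².
Total I = 0.25214 + 3.4849 + 0.2677 + 0.12964 = 4.1344 kg m².

4.13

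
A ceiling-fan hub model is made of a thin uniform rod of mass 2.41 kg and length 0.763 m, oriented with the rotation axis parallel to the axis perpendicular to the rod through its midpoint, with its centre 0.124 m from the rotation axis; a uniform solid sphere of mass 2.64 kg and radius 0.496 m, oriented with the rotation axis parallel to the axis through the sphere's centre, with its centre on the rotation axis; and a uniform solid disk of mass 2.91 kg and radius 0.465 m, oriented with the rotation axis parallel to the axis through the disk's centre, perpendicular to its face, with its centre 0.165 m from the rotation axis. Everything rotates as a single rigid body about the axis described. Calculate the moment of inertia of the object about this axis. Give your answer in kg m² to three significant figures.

Thin rod: I_cm = (1/12)ML² = (1/12)(2.41)(0.763)² = 0.11692 kg m²; centre at d = 0.124 m, so the parallel axis theorem gives I = 0.11692 + (2.41)(0.124)² = 0.15398 kg m².
Solid sphere: I_cm = (2/5)MR² = (2/5)(2.64)(0.496)² = 0.25979 kg m²; axis through the centre, so I = 0.25979 kg m².
Solid disk: I_cm = (1/2)MR² = (1/2)(2.91)(0.465)² = 0.31461 kg m²; centre at d = 0.165 m, so the parallel axis theorem gives I = 0.31461 + (2.91)(0.165)² = 0.39383 kg m².
Total I = 0.15398 + 0.25979 + 0.39383 = 0.8076 kg m².

0.808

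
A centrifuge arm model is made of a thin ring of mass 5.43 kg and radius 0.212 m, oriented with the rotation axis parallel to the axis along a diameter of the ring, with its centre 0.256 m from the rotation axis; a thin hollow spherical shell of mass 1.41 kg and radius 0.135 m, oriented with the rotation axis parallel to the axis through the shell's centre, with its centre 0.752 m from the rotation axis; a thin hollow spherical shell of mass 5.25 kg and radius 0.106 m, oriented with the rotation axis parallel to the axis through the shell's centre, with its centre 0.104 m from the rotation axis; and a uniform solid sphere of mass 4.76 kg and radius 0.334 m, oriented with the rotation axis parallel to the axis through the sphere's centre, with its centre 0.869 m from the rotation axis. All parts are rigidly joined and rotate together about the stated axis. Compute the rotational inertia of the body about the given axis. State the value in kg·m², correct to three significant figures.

5.20

Thin ring: I_cm = (1/2)MR² = (1/2)(5.43)(0.212)² = 0.12202 kg·m²; centre at d = 0.256 m, so I = I_cm + Md² gives I = 0.12202 + (5.43)(0.256)² = 0.47788 kg·m².
Spherical shell: I_cm = (2/3)MR² = (2/3)(1.41)(0.135)² = 0.017132 kg·m²; centre at d = 0.752 m, so I = I_cm + Md² gives I = 0.017132 + (1.41)(0.752)² = 0.81449 kg·m².
Spherical shell: I_cm = (2/3)MR² = (2/3)(5.25)(0.106)² = 0.039326 kg·m²; centre at d = 0.104 m, so I = I_cm + Md² gives I = 0.039326 + (5.25)(0.104)² = 0.09611 kg·m².
Solid sphere: I_cm = (2/5)MR² = (2/5)(4.76)(0.334)² = 0.2124 kg·m²; centre at d = 0.869 m, so I = I_cm + Md² gives I = 0.2124 + (4.76)(0.869)² = 3.807 kg·m².
Total I = 0.47788 + 0.81449 + 0.09611 + 3.807 = 5.1955 kg·m².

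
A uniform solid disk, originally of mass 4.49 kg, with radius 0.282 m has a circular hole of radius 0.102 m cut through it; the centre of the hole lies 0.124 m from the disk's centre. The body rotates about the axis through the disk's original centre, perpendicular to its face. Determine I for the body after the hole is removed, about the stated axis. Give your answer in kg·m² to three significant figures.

0.166

Unpierced body about its centre: I₀ = (1/2)MR² = (1/2)(4.49)(0.282)² = 0.17853 kg·m².
The removed disk has mass m = M·(r/R)² = (4.49)(0.102/0.282)² = 0.58742 kg (same uniform areal density).
Its moment of inertia about the rotation axis (parallel-axis theorem): I_hole = (1/2)mr² + md² = (1/2)(0.58742)(0.102)² + (0.58742)(0.124)² = 0.012088 kg·m².
Treating the hole as negative mass, I = I₀ − I_hole = 0.17853 − 0.012088 = 0.16644 kg·m².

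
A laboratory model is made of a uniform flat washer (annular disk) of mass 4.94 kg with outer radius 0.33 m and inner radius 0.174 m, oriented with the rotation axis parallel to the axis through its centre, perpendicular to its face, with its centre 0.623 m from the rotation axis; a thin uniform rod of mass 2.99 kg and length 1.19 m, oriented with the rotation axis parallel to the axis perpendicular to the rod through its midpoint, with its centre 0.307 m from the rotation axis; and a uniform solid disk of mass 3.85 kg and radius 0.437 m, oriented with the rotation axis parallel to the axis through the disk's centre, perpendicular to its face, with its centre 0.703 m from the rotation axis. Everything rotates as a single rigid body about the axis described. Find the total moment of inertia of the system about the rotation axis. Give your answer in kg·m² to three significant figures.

5.17

Annular disk: I_cm = (1/2)M(R²+r²) = (1/2)(4.94)[(0.33)² + (0.174)²] = 0.34376 kg·m²; centre at d = 0.623 m, so the parallel axis theorem gives I = 0.34376 + (4.94)(0.623)² = 2.2611 kg·m².
Thin rod: I_cm = (1/12)ML² = (1/12)(2.99)(1.19)² = 0.35284 kg·m²; centre at d = 0.307 m, so the parallel axis theorem gives I = 0.35284 + (2.99)(0.307)² = 0.63465 kg·m².
Solid disk: I_cm = (1/2)MR² = (1/2)(3.85)(0.437)² = 0.36762 kg·m²; centre at d = 0.703 m, so the parallel axis theorem gives I = 0.36762 + (3.85)(0.703)² = 2.2703 kg·m².
Total I = 2.2611 + 0.63465 + 2.2703 = 5.1661 kg·m².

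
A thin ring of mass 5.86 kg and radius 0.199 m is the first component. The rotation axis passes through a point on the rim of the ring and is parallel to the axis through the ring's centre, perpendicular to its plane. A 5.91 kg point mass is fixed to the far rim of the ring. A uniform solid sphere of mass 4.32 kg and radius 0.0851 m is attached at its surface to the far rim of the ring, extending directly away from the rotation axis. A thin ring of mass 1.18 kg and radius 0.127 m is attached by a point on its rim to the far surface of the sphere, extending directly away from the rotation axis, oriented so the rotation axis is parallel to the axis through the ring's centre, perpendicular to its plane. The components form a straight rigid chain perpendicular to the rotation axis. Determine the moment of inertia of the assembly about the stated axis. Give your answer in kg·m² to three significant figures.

3.01

Thin ring: I_cm = MR² = (5.86)(0.199)² = 0.23206 kg·m²; centre at d = 0.199 m, so I = I_cm + Md² gives I = 0.23206 + (5.86)(0.199)² = 0.46412 kg·m².
Point mass: I_cm = 0; centre at d = 0.199 + 0.199 = 0.398 m, so I = I_cm + Md² gives I = 0 + (5.91)(0.398)² = 0.93617 kg·m².
Solid sphere: I_cm = (2/5)MR² = (2/5)(4.32)(0.0851)² = 0.012514 kg·m²; centre at d = 0.199 + 0.199 + 0.0851 = 0.4831 m, so I = I_cm + Md² gives I = 0.012514 + (4.32)(0.4831)² = 1.0207 kg·m².
Thin ring: I_cm = MR² = (1.18)(0.127)² = 0.019032 kg·m²; centre at d = 0.199 + 0.199 + 0.0851 + 0.0851 + 0.127 = 0.6952 m, so I = I_cm + Md² gives I = 0.019032 + (1.18)(0.6952)² = 0.58933 kg·m².
Total I = 0.46412 + 0.93617 + 1.0207 + 0.58933 = 3.0104 kg·m².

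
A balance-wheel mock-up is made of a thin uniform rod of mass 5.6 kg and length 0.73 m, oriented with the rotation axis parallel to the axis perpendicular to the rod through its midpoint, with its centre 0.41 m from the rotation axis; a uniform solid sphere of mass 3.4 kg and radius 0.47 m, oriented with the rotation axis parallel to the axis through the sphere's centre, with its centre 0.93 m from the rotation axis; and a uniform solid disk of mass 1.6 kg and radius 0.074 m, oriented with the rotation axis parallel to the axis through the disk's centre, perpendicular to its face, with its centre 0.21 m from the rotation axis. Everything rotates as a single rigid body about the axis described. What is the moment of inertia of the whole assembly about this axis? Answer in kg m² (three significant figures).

Thin rod: I_cm = (1/12)ML² = (1/12)(5.6)(0.73)² = 0.24869 kg m²; centre at d = 0.41 m, so I = I_cm + Md² gives I = 0.24869 + (5.6)(0.41)² = 1.19 kg m².
Solid sphere: I_cm = (2/5)MR² = (2/5)(3.4)(0.47)² = 0.30042 kg m²; centre at d = 0.93 m, so I = I_cm + Md² gives I = 0.30042 + (3.4)(0.93)² = 3.2411 kg m².
Solid disk: I_cm = (1/2)MR² = (1/2)(1.6)(0.074)² = 0.0043808 kg m²; centre at d = 0.21 m, so I = I_cm + Md² gives I = 0.0043808 + (1.6)(0.21)² = 0.074941 kg m².
Total I = 1.19 + 3.2411 + 0.074941 = 4.5061 kg m².

4.51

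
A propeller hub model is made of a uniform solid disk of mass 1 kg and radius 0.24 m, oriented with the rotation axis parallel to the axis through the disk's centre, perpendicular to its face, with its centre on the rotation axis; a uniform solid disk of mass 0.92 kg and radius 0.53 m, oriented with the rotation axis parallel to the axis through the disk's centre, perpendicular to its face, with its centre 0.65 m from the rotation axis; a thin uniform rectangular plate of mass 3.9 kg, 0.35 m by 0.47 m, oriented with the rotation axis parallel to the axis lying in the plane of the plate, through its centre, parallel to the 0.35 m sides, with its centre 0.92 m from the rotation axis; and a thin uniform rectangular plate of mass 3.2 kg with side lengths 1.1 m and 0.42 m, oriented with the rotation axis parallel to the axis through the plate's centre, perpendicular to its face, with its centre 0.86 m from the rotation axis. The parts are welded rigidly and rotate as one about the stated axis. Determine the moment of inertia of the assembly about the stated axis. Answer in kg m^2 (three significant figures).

Solid disk: I_cm = (1/2)MR² = (1/2)(1)(0.24)² = 0.0288 kg m^2; axis through the centre, so I = 0.0288 kg m^2.
Solid disk: I_cm = (1/2)MR² = (1/2)(0.92)(0.53)² = 0.12921 kg m^2; centre at d = 0.65 m, so I = I_cm + Md² gives I = 0.12921 + (0.92)(0.65)² = 0.51791 kg m^2.
Rectangular plate: I_cm = (1/12)Mb² = (1/12)(3.9)(0.47)² = 0.071792 kg m^2; centre at d = 0.92 m, so I = I_cm + Md² gives I = 0.071792 + (3.9)(0.92)² = 3.3728 kg m^2.
Rectangular plate: I_cm = (1/12)M(a²+b²) = (1/12)(3.2)[(1.1)² + (0.42)²] = 0.36971 kg m^2; centre at d = 0.86 m, so I = I_cm + Md² gives I = 0.36971 + (3.2)(0.86)² = 2.7364 kg m^2.
Total I = 0.0288 + 0.51791 + 3.3728 + 2.7364 = 6.6559 kg m^2.

6.66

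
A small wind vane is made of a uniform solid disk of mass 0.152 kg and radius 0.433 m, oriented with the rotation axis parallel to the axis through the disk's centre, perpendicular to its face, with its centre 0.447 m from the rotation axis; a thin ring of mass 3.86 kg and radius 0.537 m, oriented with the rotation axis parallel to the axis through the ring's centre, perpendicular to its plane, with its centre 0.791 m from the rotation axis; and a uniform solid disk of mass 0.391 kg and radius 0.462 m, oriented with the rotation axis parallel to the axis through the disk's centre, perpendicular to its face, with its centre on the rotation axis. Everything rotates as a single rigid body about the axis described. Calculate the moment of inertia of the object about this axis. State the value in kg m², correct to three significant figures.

3.61

Solid disk: I_cm = (1/2)MR² = (1/2)(0.152)(0.433)² = 0.014249 kg m²; centre at d = 0.447 m, so the parallel axis theorem gives I = 0.014249 + (0.152)(0.447)² = 0.04462 kg m².
Thin ring: I_cm = MR² = (3.86)(0.537)² = 1.1131 kg m²; centre at d = 0.791 m, so the parallel axis theorem gives I = 1.1131 + (3.86)(0.791)² = 3.5282 kg m².
Solid disk: I_cm = (1/2)MR² = (1/2)(0.391)(0.462)² = 0.041728 kg m²; axis through the centre, so I = 0.041728 kg m².
Total I = 0.04462 + 3.5282 + 0.041728 = 3.6146 kg m².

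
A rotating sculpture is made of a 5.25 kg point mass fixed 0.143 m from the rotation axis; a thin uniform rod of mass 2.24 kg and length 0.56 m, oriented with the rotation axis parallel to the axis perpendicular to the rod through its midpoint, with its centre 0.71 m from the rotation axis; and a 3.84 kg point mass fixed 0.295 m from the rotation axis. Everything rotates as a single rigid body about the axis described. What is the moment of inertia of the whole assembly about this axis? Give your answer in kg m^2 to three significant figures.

Point mass: I_cm = 0; centre at d = 0.143 m, so the parallel axis theorem gives I = 0 + (5.25)(0.143)² = 0.10736 kg m^2.
Thin rod: I_cm = (1/12)ML² = (1/12)(2.24)(0.56)² = 0.058539 kg m^2; centre at d = 0.71 m, so the parallel axis theorem gives I = 0.058539 + (2.24)(0.71)² = 1.1877 kg m^2.
Point mass: I_cm = 0; centre at d = 0.295 m, so the parallel axis theorem gives I = 0 + (3.84)(0.295)² = 0.33418 kg m^2.
Total I = 0.10736 + 1.1877 + 0.33418 = 1.6293 kg m^2.

1.63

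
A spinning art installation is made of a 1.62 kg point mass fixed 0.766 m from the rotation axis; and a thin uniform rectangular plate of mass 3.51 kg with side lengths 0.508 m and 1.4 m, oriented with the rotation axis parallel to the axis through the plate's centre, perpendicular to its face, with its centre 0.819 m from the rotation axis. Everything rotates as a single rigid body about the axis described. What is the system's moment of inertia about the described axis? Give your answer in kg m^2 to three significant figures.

Point mass: I_cm = 0; centre at d = 0.766 m, so the parallel axis theorem gives I = 0 + (1.62)(0.766)² = 0.95054 kg m^2.
Rectangular plate: I_cm = (1/12)M(a²+b²) = (1/12)(3.51)[(0.508)² + (1.4)²] = 0.64878 kg m^2; centre at d = 0.819 m, so the parallel axis theorem gives I = 0.64878 + (3.51)(0.819)² = 3.0032 kg m^2.
Total I = 0.95054 + 3.0032 = 3.9537 kg m^2.

3.95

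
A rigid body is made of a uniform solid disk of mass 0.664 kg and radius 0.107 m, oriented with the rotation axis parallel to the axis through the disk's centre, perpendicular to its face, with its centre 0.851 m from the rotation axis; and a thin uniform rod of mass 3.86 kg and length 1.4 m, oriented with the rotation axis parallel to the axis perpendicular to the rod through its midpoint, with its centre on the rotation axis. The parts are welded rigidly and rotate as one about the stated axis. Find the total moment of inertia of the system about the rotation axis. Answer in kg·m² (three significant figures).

1.12

Solid disk: I_cm = (1/2)MR² = (1/2)(0.664)(0.107)² = 0.0038011 kg·m²; centre at d = 0.851 m, so the parallel axis theorem gives I = 0.0038011 + (0.664)(0.851)² = 0.48467 kg·m².
Thin rod: I_cm = (1/12)ML² = (1/12)(3.86)(1.4)² = 0.63047 kg·m²; axis through the centre, so I = 0.63047 kg·m².
Total I = 0.48467 + 0.63047 = 1.1151 kg·m².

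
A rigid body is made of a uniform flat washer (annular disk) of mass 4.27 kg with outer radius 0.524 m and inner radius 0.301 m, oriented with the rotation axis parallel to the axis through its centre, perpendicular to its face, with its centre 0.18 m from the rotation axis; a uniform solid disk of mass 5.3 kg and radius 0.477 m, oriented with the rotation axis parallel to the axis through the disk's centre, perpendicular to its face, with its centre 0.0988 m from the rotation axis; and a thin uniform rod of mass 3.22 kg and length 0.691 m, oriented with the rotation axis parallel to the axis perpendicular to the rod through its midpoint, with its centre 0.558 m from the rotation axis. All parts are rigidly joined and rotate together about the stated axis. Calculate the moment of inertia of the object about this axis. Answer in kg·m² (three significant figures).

2.70

Annular disk: I_cm = (1/2)M(R²+r²) = (1/2)(4.27)[(0.524)² + (0.301)²] = 0.77965 kg·m²; centre at d = 0.18 m, so the parallel axis theorem gives I = 0.77965 + (4.27)(0.18)² = 0.918 kg·m².
Solid disk: I_cm = (1/2)MR² = (1/2)(5.3)(0.477)² = 0.60295 kg·m²; centre at d = 0.0988 m, so the parallel axis theorem gives I = 0.60295 + (5.3)(0.0988)² = 0.65469 kg·m².
Thin rod: I_cm = (1/12)ML² = (1/12)(3.22)(0.691)² = 0.12812 kg·m²; centre at d = 0.558 m, so the parallel axis theorem gives I = 0.12812 + (3.22)(0.558)² = 1.1307 kg·m².
Total I = 0.918 + 0.65469 + 1.1307 = 2.7034 kg·m².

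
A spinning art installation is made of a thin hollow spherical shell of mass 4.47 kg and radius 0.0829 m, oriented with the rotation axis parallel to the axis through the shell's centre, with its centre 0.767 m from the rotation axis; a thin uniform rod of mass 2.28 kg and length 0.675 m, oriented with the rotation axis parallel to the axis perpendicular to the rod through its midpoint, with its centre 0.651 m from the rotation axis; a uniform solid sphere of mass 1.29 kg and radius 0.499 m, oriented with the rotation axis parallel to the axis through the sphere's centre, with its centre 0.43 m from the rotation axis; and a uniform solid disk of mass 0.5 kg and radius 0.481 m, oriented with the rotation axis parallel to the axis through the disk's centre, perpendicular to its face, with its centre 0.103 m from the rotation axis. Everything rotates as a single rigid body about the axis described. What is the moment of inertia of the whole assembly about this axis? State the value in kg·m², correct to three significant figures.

4.13

Spherical shell: I_cm = (2/3)MR² = (2/3)(4.47)(0.0829)² = 0.02048 kg·m²; centre at d = 0.767 m, so I = I_cm + Md² gives I = 0.02048 + (4.47)(0.767)² = 2.6501 kg·m².
Thin rod: I_cm = (1/12)ML² = (1/12)(2.28)(0.675)² = 0.086569 kg·m²; centre at d = 0.651 m, so I = I_cm + Md² gives I = 0.086569 + (2.28)(0.651)² = 1.0528 kg·m².
Solid sphere: I_cm = (2/5)MR² = (2/5)(1.29)(0.499)² = 0.12848 kg·m²; centre at d = 0.43 m, so I = I_cm + Md² gives I = 0.12848 + (1.29)(0.43)² = 0.36701 kg·m².
Solid disk: I_cm = (1/2)MR² = (1/2)(0.5)(0.481)² = 0.05784 kg·m²; centre at d = 0.103 m, so I = I_cm + Md² gives I = 0.05784 + (0.5)(0.103)² = 0.063145 kg·m².
Total I = 2.6501 + 1.0528 + 0.36701 + 0.063145 = 4.1331 kg·m².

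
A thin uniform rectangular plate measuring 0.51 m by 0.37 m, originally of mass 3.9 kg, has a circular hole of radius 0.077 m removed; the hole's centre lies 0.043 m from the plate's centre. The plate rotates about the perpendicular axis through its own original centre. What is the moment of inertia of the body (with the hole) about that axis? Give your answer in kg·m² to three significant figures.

Unpierced body about its centre: I₀ = (1/12)M(a²+b²) = (1/12)(3.9)[(0.51)² + (0.37)²] = 0.12903 kg·m².
The removed disk has mass m = M·πr²/(ab) = (3.9)·π(0.077)²/(0.51·0.37) = 0.38497 kg (same uniform areal density).
Its moment of inertia about the rotation axis (parallel-axis theorem): I_hole = (1/2)mr² + md² = (1/2)(0.38497)(0.077)² + (0.38497)(0.043)² = 0.001853 kg·m².
Treating the hole as negative mass, I = I₀ − I_hole = 0.12903 − 0.001853 = 0.12717 kg·m².

0.127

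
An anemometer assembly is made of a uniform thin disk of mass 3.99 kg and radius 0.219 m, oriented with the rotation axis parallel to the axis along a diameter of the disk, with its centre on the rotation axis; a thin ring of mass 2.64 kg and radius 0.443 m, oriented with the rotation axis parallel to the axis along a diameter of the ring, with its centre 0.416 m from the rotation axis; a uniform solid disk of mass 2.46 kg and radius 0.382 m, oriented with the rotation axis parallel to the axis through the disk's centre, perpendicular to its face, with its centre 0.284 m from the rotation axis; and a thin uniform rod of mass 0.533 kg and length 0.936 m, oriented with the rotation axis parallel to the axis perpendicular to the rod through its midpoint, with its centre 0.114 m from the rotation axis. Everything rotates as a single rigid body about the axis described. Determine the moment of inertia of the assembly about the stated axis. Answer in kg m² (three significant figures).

1.19

Thin disk: I_cm = (1/4)MR² = (1/4)(3.99)(0.219)² = 0.047841 kg m²; axis through the centre, so I = 0.047841 kg m².
Thin ring: I_cm = (1/2)MR² = (1/2)(2.64)(0.443)² = 0.25905 kg m²; centre at d = 0.416 m, so the parallel axis theorem gives I = 0.25905 + (2.64)(0.416)² = 0.71592 kg m².
Solid disk: I_cm = (1/2)MR² = (1/2)(2.46)(0.382)² = 0.17949 kg m²; centre at d = 0.284 m, so the parallel axis theorem gives I = 0.17949 + (2.46)(0.284)² = 0.3779 kg m².
Thin rod: I_cm = (1/12)ML² = (1/12)(0.533)(0.936)² = 0.038913 kg m²; centre at d = 0.114 m, so the parallel axis theorem gives I = 0.038913 + (0.533)(0.114)² = 0.04584 kg m².
Total I = 0.047841 + 0.71592 + 0.3779 + 0.04584 = 1.1875 kg m².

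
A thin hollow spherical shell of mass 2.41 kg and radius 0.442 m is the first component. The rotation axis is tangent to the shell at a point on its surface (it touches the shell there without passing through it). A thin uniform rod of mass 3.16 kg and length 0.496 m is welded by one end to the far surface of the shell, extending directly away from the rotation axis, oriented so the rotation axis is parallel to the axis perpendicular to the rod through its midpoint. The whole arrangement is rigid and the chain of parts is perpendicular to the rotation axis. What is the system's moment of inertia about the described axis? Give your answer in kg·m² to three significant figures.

4.90

Spherical shell: I_cm = (2/3)MR² = (2/3)(2.41)(0.442)² = 0.31388 kg·m²; centre at d = 0.442 m, so the parallel axis theorem gives I = 0.31388 + (2.41)(0.442)² = 0.78471 kg·m².
Thin rod: I_cm = (1/12)ML² = (1/12)(3.16)(0.496)² = 0.064784 kg·m²; centre at d = 0.442 + 0.442 + 0.248 = 1.132 m, so the parallel axis theorem gives I = 0.064784 + (3.16)(1.132)² = 4.1141 kg·m².
Total I = 0.78471 + 4.1141 = 4.8988 kg·m².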